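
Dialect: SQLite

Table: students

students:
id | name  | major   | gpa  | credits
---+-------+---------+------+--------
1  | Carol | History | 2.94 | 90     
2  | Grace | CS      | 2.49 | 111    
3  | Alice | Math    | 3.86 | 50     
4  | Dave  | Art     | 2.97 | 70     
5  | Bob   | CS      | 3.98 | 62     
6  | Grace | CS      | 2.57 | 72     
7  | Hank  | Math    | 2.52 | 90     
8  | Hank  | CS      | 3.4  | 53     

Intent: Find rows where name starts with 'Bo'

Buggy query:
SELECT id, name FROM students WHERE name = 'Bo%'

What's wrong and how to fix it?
Bug: '=' compares the literal string including the % character; pattern matching needs LIKE

Fix: Use LIKE for wildcard pattern matching

Corrected query:
SELECT id, name FROM students WHERE name LIKE 'Bo%'

Result:
id | name
---+-----
5  | Bob 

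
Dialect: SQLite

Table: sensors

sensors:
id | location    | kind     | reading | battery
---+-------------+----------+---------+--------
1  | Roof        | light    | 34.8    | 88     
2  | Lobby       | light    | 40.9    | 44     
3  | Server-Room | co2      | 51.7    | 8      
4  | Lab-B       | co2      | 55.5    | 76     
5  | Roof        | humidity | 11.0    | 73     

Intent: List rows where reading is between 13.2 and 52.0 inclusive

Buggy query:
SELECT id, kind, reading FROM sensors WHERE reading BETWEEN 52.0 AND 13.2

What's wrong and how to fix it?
Bug: The bounds are reversed; BETWEEN a AND b requires a <= b to match anything

Fix: Write BETWEEN 13.2 AND 52.0

Corrected query:
SELECT id, kind, reading FROM sensors WHERE reading BETWEEN 13.2 AND 52.0

Result:
id | kind  | reading
---+-------+--------
1  | light | 34.8   
2  | light | 40.9   
3  | co2   | 51.7   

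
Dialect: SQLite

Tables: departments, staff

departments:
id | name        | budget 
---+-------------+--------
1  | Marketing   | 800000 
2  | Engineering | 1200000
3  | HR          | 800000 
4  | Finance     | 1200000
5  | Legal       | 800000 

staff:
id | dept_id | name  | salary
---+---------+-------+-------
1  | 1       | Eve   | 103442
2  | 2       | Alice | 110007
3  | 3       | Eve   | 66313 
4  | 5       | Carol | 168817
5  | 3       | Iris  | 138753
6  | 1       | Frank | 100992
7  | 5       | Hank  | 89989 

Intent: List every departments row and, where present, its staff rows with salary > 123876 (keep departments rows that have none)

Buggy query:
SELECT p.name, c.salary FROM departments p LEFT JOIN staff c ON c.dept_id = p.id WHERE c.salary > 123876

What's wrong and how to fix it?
Bug: A WHERE condition on the right-hand table after LEFT JOIN drops unmatched parents

Fix: Put 'c.salary > 123876' in the JOIN's ON clause instead of WHERE

Corrected query:
SELECT p.name, c.salary FROM departments p LEFT JOIN staff c ON c.dept_id = p.id AND c.salary > 123876

Result:
name        | salary
------------+-------
Marketing   | NULL  
Engineering | NULL  
HR          | 138753
Finance     | NULL  
Legal       | 168817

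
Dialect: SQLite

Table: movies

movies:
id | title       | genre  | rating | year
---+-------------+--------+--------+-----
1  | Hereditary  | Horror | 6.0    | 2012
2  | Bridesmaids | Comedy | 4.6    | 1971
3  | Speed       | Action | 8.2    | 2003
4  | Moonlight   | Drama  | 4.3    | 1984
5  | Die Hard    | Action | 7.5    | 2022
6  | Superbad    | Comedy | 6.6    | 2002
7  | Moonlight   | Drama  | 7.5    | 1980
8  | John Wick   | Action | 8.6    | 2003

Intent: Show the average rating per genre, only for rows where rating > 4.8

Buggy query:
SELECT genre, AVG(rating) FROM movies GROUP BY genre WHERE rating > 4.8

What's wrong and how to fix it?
Bug: Row-level WHERE must come before GROUP BY in the clause order

Fix: Move the WHERE clause before GROUP BY

Corrected query:
SELECT genre, AVG(rating) FROM movies WHERE rating > 4.8 GROUP BY genre

Result:
genre  | AVG(rating)
-------+------------
Action | 8.1        
Comedy | 6.6        
Drama  | 7.5        
Horror | 6          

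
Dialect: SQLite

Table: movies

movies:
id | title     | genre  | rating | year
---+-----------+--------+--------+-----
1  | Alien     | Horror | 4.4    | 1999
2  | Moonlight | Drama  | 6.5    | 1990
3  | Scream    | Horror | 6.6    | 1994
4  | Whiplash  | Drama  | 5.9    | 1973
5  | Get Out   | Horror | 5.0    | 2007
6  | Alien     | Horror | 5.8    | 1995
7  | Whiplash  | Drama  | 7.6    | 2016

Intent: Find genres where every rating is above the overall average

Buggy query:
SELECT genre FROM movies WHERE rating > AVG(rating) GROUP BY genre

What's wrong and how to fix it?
Bug: WHERE evaluates per row before aggregation, so AVG() is unavailable

Fix: Use a subquery for AVG and a HAVING MIN(...) filter so the condition holds for every row in the group

Corrected query:
SELECT genre FROM movies GROUP BY genre HAVING MIN(rating) > (SELECT AVG(rating) FROM movies)

Result:
(no rows)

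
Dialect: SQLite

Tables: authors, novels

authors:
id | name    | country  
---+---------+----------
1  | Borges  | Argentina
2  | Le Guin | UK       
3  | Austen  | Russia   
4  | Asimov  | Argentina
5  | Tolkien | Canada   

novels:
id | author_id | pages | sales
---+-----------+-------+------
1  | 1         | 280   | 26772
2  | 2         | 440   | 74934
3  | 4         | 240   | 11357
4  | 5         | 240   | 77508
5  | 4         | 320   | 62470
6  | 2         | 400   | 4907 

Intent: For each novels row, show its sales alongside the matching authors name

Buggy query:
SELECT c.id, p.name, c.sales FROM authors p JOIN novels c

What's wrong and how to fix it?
Bug: JOIN with no ON clause produces a cartesian product; every novels row pairs with every authors row

Fix: Specify the join condition linking the foreign key to the parent id

Corrected query:
SELECT c.id, p.name, c.sales FROM authors p JOIN novels c ON c.author_id = p.id

Result:
id | name    | sales
---+---------+------
1  | Borges  | 26772
2  | Le Guin | 74934
3  | Asimov  | 11357
4  | Tolkien | 77508
5  | Asimov  | 62470
6  | Le Guin | 4907 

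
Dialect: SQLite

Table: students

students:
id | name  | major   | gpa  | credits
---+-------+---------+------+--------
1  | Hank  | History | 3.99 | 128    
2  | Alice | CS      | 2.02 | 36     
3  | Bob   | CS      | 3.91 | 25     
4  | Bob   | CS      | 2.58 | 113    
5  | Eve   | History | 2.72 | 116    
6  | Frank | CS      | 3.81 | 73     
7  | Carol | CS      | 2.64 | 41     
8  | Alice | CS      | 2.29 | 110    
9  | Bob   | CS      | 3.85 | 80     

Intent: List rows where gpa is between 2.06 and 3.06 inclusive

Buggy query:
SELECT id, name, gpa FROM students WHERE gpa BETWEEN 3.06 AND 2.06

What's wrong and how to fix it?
Bug: BETWEEN expects the lower bound first; with 3.06 AND 2.06 the range is empty

Fix: Swap the bounds so the smaller value comes first

Corrected query:
SELECT id, name, gpa FROM students WHERE gpa BETWEEN 2.06 AND 3.06

Result:
id | name  | gpa 
---+-------+-----
4  | Bob   | 2.58
5  | Eve   | 2.72
7  | Carol | 2.64
8  | Alice | 2.29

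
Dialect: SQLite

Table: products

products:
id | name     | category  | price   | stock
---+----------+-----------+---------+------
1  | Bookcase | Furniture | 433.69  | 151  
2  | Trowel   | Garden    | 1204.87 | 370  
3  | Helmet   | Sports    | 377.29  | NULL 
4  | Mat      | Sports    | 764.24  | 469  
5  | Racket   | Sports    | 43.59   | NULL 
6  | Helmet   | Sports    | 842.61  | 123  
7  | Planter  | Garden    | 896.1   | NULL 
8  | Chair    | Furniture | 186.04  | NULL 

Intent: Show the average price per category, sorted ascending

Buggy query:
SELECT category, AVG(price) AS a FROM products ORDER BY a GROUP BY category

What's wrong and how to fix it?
Bug: GROUP BY must precede ORDER BY

Fix: Reorder: SELECT … FROM … GROUP BY … ORDER BY …

Corrected query:
SELECT category, AVG(price) AS a FROM products GROUP BY category ORDER BY a

Result:
category  | a       
----------+---------
Furniture | 309.865 
Sports    | 506.9325
Garden    | 1050.485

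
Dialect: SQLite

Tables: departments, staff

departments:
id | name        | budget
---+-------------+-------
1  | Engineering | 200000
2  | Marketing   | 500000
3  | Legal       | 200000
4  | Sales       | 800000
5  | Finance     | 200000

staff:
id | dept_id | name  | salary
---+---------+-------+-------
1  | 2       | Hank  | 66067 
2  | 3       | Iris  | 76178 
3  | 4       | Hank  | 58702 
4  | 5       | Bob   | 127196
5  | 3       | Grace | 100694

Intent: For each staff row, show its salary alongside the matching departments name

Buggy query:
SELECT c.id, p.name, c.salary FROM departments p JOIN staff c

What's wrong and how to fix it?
Bug: JOIN with no ON clause produces a cartesian product; every staff row pairs with every departments row

Fix: Add ON c.dept_id = p.id to the JOIN

Corrected query:
SELECT c.id, p.name, c.salary FROM departments p JOIN staff c ON c.dept_id = p.id

Result:
id | name      | salary
---+-----------+-------
1  | Marketing | 66067 
2  | Legal     | 76178 
3  | Sales     | 58702 
4  | Finance   | 127196
5  | Legal     | 100694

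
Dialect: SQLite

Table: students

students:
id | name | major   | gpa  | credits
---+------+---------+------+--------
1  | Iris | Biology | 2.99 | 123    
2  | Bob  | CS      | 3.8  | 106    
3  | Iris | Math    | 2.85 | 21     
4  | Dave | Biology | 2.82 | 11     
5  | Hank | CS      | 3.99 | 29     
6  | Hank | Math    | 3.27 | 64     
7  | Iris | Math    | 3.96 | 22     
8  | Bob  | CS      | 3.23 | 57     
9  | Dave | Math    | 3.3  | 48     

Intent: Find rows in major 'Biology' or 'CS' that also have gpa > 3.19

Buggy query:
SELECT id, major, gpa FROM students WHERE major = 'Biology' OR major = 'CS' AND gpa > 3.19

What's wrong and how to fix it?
Bug: AND binds tighter than OR, so this parses as major = 'Biology' OR (major = 'CS' AND gpa > 3.19)

Fix: Group the OR with parentheses (or use IN), then AND the threshold

Corrected query:
SELECT id, major, gpa FROM students WHERE (major = 'Biology' OR major = 'CS') AND gpa > 3.19

Result:
id | major | gpa 
---+-------+-----
2  | CS    | 3.8 
5  | CS    | 3.99
8  | CS    | 3.23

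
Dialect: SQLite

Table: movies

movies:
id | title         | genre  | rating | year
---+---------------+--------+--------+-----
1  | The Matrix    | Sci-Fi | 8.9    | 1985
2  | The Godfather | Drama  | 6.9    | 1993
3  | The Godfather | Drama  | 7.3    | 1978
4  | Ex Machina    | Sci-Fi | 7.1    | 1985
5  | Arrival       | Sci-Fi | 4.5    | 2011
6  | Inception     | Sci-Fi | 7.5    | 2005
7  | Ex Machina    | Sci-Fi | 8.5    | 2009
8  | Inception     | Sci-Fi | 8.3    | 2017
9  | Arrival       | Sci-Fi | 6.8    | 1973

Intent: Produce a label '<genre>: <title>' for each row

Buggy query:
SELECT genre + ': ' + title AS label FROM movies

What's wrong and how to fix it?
Bug: '+' is numeric addition; on text columns SQLite converts them to 0 instead of concatenating

Fix: Replace + with || to concatenate text

Corrected query:
SELECT genre || ': ' || title AS label FROM movies

Result:
label               
--------------------
Sci-Fi: The Matrix  
Drama: The Godfather
Drama: The Godfather
Sci-Fi: Ex Machina  
Sci-Fi: Arrival     
Sci-Fi: Inception   
Sci-Fi: Ex Machina  
Sci-Fi: Inception   
Sci-Fi: Arrival     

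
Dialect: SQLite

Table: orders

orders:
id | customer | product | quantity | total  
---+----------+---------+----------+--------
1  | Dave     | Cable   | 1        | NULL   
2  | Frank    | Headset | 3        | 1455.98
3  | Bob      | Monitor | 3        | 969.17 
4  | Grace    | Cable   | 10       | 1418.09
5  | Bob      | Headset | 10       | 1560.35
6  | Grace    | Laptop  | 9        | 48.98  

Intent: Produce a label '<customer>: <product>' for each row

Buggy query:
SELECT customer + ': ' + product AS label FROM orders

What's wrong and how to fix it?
Bug: SQLite uses || for string concatenation; + coerces text to numbers (yielding 0)

Fix: Replace + with || to concatenate text

Corrected query:
SELECT customer || ': ' || product AS label FROM orders

Result:
label         
--------------
Dave: Cable   
Frank: Headset
Bob: Monitor  
Grace: Cable  
Bob: Headset  
Grace: Laptop 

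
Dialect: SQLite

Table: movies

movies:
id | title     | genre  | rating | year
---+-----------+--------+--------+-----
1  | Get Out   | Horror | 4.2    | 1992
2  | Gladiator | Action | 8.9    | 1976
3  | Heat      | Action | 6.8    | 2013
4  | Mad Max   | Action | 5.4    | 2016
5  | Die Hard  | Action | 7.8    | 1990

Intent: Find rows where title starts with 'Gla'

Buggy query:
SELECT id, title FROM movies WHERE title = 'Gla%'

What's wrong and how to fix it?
Bug: '=' compares the literal string including the % character; pattern matching needs LIKE

Fix: Use LIKE for wildcard pattern matching

Corrected query:
SELECT id, title FROM movies WHERE title LIKE 'Gla%'

Result:
id | title    
---+----------
2  | Gladiator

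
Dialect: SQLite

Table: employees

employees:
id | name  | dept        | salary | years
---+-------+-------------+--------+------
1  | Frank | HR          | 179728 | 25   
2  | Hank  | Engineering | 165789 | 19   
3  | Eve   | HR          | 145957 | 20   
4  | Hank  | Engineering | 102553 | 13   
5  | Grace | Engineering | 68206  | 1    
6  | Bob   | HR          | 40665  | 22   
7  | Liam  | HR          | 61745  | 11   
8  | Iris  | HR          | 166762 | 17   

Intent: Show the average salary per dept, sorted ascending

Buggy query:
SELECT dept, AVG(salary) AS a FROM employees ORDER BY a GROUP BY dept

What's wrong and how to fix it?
Bug: ORDER BY appears before GROUP BY; SQL clause order requires GROUP BY first

Fix: Reorder: SELECT … FROM … GROUP BY … ORDER BY …

Corrected query:
SELECT dept, AVG(salary) AS a FROM employees GROUP BY dept ORDER BY a

Result:
dept        | a            
------------+--------------
Engineering | 112182.666667
HR          | 118971.4     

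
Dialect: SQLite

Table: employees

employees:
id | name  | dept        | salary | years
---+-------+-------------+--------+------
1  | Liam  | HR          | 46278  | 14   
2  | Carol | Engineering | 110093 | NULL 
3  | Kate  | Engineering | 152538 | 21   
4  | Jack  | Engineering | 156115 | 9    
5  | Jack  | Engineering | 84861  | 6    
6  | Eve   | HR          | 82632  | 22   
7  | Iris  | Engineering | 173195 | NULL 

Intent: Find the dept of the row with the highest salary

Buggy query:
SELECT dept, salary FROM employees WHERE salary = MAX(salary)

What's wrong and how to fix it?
Bug: WHERE is evaluated per row; an aggregate over the whole table isn't defined there

Fix: Wrap MAX in a scalar subquery so WHERE compares against a single value

Corrected query:
SELECT dept, salary FROM employees WHERE salary = (SELECT MAX(salary) FROM employees)

Result:
dept        | salary
------------+-------
Engineering | 173195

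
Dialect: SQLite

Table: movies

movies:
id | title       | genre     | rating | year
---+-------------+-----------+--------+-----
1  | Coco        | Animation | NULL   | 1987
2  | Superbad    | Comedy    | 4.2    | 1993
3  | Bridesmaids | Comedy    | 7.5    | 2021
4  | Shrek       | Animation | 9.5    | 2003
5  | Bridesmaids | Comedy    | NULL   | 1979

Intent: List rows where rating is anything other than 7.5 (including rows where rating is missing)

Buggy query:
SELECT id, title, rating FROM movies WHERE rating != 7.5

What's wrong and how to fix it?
Bug: Inequality against NULL is unknown, not true; rows with NULL are dropped

Fix: Handle NULL separately with IS NULL alongside the inequality

Corrected query:
SELECT id, title, rating FROM movies WHERE rating != 7.5 OR rating IS NULL

Result:
id | title       | rating
---+-------------+-------
1  | Coco        | NULL  
2  | Superbad    | 4.2   
4  | Shrek       | 9.5   
5  | Bridesmaids | NULL  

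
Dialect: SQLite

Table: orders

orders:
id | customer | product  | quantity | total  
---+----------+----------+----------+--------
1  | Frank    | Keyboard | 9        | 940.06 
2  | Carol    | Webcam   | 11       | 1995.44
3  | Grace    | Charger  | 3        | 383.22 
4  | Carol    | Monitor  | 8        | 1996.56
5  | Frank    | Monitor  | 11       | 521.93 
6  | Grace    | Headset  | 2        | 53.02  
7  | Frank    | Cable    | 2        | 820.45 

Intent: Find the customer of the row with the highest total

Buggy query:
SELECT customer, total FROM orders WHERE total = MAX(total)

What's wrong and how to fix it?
Bug: WHERE is evaluated per row; an aggregate over the whole table isn't defined there

Fix: Use a subquery: WHERE total = (SELECT MAX(total) FROM orders)

Corrected query:
SELECT customer, total FROM orders WHERE total = (SELECT MAX(total) FROM orders)

Result:
customer | total  
---------+--------
Carol    | 1996.56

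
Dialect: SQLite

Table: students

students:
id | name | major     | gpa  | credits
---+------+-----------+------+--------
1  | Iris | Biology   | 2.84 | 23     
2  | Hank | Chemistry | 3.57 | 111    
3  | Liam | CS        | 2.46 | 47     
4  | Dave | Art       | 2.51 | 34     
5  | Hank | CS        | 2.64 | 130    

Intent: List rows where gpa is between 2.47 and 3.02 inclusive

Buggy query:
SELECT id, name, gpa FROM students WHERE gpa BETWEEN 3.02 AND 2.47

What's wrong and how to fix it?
Bug: BETWEEN expects the lower bound first; with 3.02 AND 2.47 the range is empty

Fix: Write BETWEEN 2.47 AND 3.02

Corrected query:
SELECT id, name, gpa FROM students WHERE gpa BETWEEN 2.47 AND 3.02

Result:
id | name | gpa 
---+------+-----
1  | Iris | 2.84
4  | Dave | 2.51
5  | Hank | 2.64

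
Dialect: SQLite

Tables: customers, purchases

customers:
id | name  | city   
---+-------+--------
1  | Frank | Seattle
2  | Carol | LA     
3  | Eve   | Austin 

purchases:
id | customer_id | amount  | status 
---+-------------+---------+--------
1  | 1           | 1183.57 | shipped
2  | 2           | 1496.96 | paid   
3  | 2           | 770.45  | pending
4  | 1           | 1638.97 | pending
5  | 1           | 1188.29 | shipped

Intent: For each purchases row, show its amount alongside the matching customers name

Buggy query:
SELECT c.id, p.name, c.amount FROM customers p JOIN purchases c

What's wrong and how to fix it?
Bug: JOIN with no ON clause produces a cartesian product; every purchases row pairs with every customers row

Fix: Specify the join condition linking the foreign key to the parent id

Corrected query:
SELECT c.id, p.name, c.amount FROM customers p JOIN purchases c ON c.customer_id = p.id

Result:
id | name  | amount 
---+-------+--------
1  | Frank | 1183.57
2  | Carol | 1496.96
3  | Carol | 770.45 
4  | Frank | 1638.97
5  | Frank | 1188.29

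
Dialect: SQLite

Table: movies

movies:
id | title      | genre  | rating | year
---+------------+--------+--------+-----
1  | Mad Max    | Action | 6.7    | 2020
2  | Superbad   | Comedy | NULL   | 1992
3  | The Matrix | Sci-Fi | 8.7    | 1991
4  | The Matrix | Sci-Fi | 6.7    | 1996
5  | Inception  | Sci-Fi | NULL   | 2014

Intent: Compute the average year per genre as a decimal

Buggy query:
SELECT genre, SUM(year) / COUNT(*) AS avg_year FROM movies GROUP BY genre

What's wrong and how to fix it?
Bug: SUM(year) and COUNT(*) are both integers; the division truncates the fractional part

Fix: Multiply by 1.0 (or CAST to REAL) to force floating-point division

Corrected query:
SELECT genre, SUM(year) * 1.0 / COUNT(*) AS avg_year FROM movies GROUP BY genre

Result:
genre  | avg_year   
-------+------------
Action | 2020       
Comedy | 1992       
Sci-Fi | 2000.333333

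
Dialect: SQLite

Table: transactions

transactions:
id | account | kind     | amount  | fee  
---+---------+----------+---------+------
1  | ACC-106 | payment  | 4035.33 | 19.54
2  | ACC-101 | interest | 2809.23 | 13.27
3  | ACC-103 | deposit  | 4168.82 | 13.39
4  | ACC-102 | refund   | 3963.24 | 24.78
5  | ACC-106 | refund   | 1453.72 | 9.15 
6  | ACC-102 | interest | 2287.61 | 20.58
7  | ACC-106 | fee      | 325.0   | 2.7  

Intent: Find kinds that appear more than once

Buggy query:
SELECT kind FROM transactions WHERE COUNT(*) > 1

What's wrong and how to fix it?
Bug: COUNT(*) is an aggregate and cannot be used in WHERE

Fix: Group first, then use HAVING for the count condition

Corrected query:
SELECT kind FROM transactions GROUP BY kind HAVING COUNT(*) > 1

Result:
kind    
--------
interest
refund  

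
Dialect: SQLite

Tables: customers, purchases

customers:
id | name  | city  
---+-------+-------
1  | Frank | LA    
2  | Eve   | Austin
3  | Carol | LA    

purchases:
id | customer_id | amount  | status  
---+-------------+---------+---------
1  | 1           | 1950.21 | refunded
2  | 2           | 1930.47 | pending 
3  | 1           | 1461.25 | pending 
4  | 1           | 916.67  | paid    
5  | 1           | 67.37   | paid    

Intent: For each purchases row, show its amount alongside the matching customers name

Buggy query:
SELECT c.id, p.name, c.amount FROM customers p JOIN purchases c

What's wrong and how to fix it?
Bug: Missing join condition: each purchases row is matched to all customers rows instead of just its own

Fix: Specify the join condition linking the foreign key to the parent id

Corrected query:
SELECT c.id, p.name, c.amount FROM customers p JOIN purchases c ON c.customer_id = p.id

Result:
id | name  | amount 
---+-------+--------
1  | Frank | 1950.21
2  | Eve   | 1930.47
3  | Frank | 1461.25
4  | Frank | 916.67 
5  | Frank | 67.37  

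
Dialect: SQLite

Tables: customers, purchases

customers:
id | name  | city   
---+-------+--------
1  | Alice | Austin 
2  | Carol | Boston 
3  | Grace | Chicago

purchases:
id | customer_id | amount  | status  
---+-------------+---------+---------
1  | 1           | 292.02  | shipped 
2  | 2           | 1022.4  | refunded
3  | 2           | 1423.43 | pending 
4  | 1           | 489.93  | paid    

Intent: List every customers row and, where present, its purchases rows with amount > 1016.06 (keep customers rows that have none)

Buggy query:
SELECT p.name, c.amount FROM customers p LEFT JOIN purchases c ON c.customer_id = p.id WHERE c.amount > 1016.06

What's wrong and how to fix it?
Bug: Filtering c.amount in WHERE discards the NULL rows produced by LEFT JOIN, turning it into an inner join

Fix: Move the right-table condition into the ON clause so unmatched parents are kept

Corrected query:
SELECT p.name, c.amount FROM customers p LEFT JOIN purchases c ON c.customer_id = p.id AND c.amount > 1016.06

Result:
name  | amount 
------+--------
Alice | NULL   
Carol | 1022.4 
Carol | 1423.43
Grace | NULL   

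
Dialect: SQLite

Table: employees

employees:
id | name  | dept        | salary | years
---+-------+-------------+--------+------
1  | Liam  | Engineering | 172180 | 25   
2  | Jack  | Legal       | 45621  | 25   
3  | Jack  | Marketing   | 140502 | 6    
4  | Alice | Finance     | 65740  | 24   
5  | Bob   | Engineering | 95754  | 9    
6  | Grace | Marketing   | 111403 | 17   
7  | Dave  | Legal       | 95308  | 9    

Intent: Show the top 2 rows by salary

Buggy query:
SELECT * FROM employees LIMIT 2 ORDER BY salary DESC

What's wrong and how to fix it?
Bug: LIMIT must come after ORDER BY

Fix: Sort with ORDER BY, then apply LIMIT

Corrected query:
SELECT * FROM employees ORDER BY salary DESC LIMIT 2

Result:
id | name | dept        | salary | years
---+------+-------------+--------+------
1  | Liam | Engineering | 172180 | 25   
3  | Jack | Marketing   | 140502 | 6    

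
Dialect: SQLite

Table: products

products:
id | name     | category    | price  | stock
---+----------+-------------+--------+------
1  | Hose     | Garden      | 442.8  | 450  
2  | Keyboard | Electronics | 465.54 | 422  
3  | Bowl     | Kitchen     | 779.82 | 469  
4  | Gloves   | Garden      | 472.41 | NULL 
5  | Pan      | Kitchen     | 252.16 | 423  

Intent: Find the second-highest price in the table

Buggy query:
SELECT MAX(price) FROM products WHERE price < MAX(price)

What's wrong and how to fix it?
Bug: MAX(price) on the right of the comparison is an aggregate-in-WHERE error

Fix: Compute the overall MAX in a subquery, then take MAX of rows below it

Corrected query:
SELECT MAX(price) FROM products WHERE price < (SELECT MAX(price) FROM products)

Result:
MAX(price)
----------
472.41    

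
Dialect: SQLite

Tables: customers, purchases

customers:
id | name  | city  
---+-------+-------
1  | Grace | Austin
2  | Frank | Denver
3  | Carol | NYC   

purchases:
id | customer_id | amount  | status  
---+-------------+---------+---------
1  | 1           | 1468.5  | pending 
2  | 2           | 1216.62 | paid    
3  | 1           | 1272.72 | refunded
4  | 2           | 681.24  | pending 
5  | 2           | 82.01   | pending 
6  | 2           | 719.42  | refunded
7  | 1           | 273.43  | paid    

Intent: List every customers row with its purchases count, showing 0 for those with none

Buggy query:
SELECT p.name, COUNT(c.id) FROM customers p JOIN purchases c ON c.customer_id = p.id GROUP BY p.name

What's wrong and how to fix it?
Bug: An inner join excludes parents with zero children

Fix: Use LEFT JOIN so parents without children still appear (COUNT(c.id) gives 0)

Corrected query:
SELECT p.name, COUNT(c.id) FROM customers p LEFT JOIN purchases c ON c.customer_id = p.id GROUP BY p.name

Result:
name  | COUNT(c.id)
------+------------
Carol | 0          
Frank | 4          
Grace | 3          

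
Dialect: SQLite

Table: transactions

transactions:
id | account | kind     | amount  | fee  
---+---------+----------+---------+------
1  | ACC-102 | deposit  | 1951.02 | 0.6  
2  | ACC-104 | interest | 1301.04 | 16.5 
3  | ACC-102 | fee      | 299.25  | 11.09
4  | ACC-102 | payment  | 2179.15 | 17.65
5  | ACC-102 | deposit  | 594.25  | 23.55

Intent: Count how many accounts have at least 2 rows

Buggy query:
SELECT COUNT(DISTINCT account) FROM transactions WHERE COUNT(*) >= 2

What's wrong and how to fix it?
Bug: COUNT(*) cannot appear in WHERE; the per-group count doesn't exist yet

Fix: Group first with HAVING COUNT(*) >= 2, then COUNT the resulting groups

Corrected query:
SELECT COUNT(*) FROM (SELECT account FROM transactions GROUP BY account HAVING COUNT(*) >= 2)

Result:
COUNT(*)
--------
1       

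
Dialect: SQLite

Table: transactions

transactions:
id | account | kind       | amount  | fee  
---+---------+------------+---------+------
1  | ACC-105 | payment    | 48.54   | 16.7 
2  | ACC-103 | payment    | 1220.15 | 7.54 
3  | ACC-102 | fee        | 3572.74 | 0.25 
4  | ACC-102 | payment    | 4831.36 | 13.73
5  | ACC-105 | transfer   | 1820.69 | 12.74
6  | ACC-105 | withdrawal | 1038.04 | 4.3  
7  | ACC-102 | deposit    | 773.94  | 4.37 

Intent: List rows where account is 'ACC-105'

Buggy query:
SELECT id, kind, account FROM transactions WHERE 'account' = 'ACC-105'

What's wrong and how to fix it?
Bug: Single quotes denote string literals in SQL; the column name is being compared as a constant string

Fix: Remove the quotes around the column name (or use double quotes for an identifier)

Corrected query:
SELECT id, kind, account FROM transactions WHERE account = 'ACC-105'

Result:
id | kind       | account
---+------------+--------
1  | payment    | ACC-105
5  | transfer   | ACC-105
6  | withdrawal | ACC-105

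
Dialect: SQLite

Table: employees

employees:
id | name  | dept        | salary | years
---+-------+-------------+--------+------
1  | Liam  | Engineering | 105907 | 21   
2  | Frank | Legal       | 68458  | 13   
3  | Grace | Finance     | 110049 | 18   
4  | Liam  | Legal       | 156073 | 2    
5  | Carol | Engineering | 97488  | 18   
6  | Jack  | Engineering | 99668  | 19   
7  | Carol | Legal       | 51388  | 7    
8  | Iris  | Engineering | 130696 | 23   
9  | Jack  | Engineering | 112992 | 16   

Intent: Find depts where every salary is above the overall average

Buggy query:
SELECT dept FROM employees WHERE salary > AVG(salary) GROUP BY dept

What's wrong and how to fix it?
Bug: AVG() is an aggregate; it can't sit directly in WHERE

Fix: Use a subquery for AVG and a HAVING MIN(...) filter so the condition holds for every row in the group

Corrected query:
SELECT dept FROM employees GROUP BY dept HAVING MIN(salary) > (SELECT AVG(salary) FROM employees)

Result:
dept   
-------
Finance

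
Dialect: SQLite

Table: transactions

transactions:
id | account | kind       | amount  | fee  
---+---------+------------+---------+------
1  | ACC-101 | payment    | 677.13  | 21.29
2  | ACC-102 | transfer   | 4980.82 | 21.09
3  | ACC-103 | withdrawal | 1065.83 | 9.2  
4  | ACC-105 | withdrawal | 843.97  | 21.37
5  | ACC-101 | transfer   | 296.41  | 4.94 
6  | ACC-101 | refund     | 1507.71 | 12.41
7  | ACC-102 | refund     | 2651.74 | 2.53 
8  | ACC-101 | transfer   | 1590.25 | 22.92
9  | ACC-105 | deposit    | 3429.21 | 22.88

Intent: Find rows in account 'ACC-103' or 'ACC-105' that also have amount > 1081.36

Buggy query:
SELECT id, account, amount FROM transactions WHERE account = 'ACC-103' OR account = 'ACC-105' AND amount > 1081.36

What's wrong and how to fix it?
Bug: Without parentheses, AND is evaluated before OR, so the amount filter only applies to the 'ACC-105' branch

Fix: Add parentheses around the OR so the AND applies to both alternatives

Corrected query:
SELECT id, account, amount FROM transactions WHERE (account = 'ACC-103' OR account = 'ACC-105') AND amount > 1081.36

Result:
id | account | amount 
---+---------+--------
9  | ACC-105 | 3429.21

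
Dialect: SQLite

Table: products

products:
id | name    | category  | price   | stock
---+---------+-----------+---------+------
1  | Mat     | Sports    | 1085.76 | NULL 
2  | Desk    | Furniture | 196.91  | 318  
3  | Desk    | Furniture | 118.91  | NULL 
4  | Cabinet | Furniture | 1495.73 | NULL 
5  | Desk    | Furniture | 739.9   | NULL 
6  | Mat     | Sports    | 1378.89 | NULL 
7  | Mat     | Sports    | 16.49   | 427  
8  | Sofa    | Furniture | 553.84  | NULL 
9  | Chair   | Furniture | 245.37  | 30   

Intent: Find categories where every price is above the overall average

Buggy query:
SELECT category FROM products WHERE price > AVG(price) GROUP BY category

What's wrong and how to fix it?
Bug: AVG() is an aggregate; it can't sit directly in WHERE

Fix: Use a subquery for AVG and a HAVING MIN(...) filter so the condition holds for every row in the group

Corrected query:
SELECT category FROM products GROUP BY category HAVING MIN(price) > (SELECT AVG(price) FROM products)

Result:
(no rows)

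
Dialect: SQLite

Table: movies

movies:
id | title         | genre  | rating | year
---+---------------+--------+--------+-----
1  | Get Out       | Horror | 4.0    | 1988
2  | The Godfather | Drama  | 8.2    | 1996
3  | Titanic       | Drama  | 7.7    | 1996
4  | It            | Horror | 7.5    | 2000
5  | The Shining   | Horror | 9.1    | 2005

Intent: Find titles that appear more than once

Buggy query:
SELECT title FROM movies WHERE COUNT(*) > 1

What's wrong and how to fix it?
Bug: WHERE can't reference COUNT(*); aggregates are computed after WHERE

Fix: Group first, then use HAVING for the count condition

Corrected query:
SELECT title FROM movies GROUP BY title HAVING COUNT(*) > 1

Result:
(no rows)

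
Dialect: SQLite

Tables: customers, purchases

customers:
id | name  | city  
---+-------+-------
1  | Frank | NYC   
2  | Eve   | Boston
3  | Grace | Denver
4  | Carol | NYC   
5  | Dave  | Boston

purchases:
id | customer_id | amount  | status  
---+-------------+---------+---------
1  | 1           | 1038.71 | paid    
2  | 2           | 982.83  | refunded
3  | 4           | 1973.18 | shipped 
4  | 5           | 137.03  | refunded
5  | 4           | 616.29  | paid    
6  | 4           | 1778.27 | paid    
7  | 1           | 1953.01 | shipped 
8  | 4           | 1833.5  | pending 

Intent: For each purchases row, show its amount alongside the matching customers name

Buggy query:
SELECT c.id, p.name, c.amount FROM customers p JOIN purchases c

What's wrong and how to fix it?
Bug: JOIN with no ON clause produces a cartesian product; every purchases row pairs with every customers row

Fix: Add ON c.customer_id = p.id to the JOIN

Corrected query:
SELECT c.id, p.name, c.amount FROM customers p JOIN purchases c ON c.customer_id = p.id

Result:
id | name  | amount 
---+-------+--------
1  | Frank | 1038.71
2  | Eve   | 982.83 
3  | Carol | 1973.18
4  | Dave  | 137.03 
5  | Carol | 616.29 
6  | Carol | 1778.27
7  | Frank | 1953.01
8  | Carol | 1833.5 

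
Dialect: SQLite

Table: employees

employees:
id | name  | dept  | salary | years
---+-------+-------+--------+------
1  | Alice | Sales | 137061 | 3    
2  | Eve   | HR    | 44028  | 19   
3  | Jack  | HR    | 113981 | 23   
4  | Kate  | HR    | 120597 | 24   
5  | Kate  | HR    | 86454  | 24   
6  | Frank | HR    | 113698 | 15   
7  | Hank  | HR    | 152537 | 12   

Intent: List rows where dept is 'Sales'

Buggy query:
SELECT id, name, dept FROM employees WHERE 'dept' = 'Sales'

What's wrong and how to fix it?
Bug: Single quotes denote string literals in SQL; the column name is being compared as a constant string

Fix: Reference the column as dept without single quotes

Corrected query:
SELECT id, name, dept FROM employees WHERE dept = 'Sales'

Result:
id | name  | dept 
---+-------+------
1  | Alice | Sales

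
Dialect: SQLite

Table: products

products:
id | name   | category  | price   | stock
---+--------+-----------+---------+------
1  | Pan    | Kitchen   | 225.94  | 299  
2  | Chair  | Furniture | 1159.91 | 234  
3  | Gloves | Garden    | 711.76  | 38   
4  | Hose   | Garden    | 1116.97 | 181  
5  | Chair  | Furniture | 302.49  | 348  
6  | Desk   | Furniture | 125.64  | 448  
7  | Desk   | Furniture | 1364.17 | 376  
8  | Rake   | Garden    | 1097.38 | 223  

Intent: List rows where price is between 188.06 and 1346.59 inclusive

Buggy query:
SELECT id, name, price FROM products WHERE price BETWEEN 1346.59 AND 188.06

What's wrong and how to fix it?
Bug: The bounds are reversed; BETWEEN a AND b requires a <= b to match anything

Fix: Write BETWEEN 188.06 AND 1346.59

Corrected query:
SELECT id, name, price FROM products WHERE price BETWEEN 188.06 AND 1346.59

Result:
id | name   | price  
---+--------+--------
1  | Pan    | 225.94 
2  | Chair  | 1159.91
3  | Gloves | 711.76 
4  | Hose   | 1116.97
5  | Chair  | 302.49 
8  | Rake   | 1097.38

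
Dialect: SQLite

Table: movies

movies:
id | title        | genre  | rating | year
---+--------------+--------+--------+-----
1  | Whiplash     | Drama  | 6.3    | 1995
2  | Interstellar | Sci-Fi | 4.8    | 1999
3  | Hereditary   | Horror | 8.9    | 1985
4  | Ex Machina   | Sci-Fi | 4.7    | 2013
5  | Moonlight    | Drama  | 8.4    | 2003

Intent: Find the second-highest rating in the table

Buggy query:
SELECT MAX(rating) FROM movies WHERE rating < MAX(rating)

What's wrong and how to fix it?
Bug: The inner MAX is an aggregate inside WHERE, which is not allowed

Fix: Compute the overall MAX in a subquery, then take MAX of rows below it

Corrected query:
SELECT MAX(rating) FROM movies WHERE rating < (SELECT MAX(rating) FROM movies)

Result:
MAX(rating)
-----------
8.4        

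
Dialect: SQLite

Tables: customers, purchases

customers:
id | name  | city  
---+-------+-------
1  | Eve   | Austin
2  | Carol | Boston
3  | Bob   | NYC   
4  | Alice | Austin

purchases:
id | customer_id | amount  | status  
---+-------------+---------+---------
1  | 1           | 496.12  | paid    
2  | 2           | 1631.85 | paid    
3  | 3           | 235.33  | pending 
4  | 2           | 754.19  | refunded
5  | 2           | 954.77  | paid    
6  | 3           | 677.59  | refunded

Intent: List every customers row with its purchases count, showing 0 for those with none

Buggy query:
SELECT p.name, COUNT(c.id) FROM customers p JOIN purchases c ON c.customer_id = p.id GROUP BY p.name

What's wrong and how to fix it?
Bug: INNER JOIN drops customers rows that have no matching purchases rows

Fix: Switch to LEFT JOIN to retain unmatched parent rows

Corrected query:
SELECT p.name, COUNT(c.id) FROM customers p LEFT JOIN purchases c ON c.customer_id = p.id GROUP BY p.name

Result:
name  | COUNT(c.id)
------+------------
Alice | 0          
Bob   | 2          
Carol | 3          
Eve   | 1          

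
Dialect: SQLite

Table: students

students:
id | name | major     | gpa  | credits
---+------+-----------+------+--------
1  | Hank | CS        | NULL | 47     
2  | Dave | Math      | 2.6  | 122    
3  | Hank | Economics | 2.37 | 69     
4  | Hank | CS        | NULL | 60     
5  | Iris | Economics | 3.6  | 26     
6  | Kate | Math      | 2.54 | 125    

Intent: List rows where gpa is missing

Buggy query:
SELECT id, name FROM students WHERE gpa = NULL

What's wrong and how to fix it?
Bug: '= NULL' is always unknown in SQL three-valued logic, so no rows match

Fix: Replace '= NULL' with 'IS NULL'

Corrected query:
SELECT id, name FROM students WHERE gpa IS NULL

Result:
id | name
---+-----
1  | Hank
4  | Hank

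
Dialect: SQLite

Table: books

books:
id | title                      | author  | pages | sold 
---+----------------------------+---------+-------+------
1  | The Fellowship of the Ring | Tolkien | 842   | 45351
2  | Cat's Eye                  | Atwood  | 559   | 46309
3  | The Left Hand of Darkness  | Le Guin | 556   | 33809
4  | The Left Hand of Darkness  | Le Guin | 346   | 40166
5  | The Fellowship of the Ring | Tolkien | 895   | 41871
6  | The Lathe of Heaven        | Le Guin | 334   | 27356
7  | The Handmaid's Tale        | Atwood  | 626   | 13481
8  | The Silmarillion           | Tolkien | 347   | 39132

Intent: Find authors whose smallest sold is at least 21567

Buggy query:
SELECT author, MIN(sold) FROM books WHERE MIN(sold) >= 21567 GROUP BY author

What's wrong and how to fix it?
Bug: Aggregates like MIN are computed per group after WHERE runs

Fix: Use HAVING for the per-group MIN condition

Corrected query:
SELECT author, MIN(sold) FROM books GROUP BY author HAVING MIN(sold) >= 21567

Result:
author  | MIN(sold)
--------+----------
Le Guin | 27356    
Tolkien | 39132    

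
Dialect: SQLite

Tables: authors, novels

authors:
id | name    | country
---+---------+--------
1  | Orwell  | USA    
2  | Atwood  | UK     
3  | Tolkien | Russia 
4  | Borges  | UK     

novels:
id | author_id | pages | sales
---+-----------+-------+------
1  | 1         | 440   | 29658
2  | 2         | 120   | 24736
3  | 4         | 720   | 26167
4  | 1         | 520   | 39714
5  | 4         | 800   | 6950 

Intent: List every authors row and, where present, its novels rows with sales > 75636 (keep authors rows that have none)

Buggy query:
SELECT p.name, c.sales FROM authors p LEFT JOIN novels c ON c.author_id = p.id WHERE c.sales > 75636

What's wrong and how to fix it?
Bug: Filtering c.sales in WHERE discards the NULL rows produced by LEFT JOIN, turning it into an inner join

Fix: Move the right-table condition into the ON clause so unmatched parents are kept

Corrected query:
SELECT p.name, c.sales FROM authors p LEFT JOIN novels c ON c.author_id = p.id AND c.sales > 75636

Result:
name    | sales
--------+------
Orwell  | NULL 
Atwood  | NULL 
Tolkien | NULL 
Borges  | NULL 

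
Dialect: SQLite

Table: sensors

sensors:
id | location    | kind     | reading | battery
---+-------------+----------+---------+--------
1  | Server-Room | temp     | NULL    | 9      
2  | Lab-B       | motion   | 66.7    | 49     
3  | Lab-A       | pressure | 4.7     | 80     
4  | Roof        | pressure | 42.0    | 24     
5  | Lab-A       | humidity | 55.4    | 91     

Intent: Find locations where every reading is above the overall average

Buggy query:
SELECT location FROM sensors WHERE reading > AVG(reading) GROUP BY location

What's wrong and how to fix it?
Bug: AVG() is an aggregate; it can't sit directly in WHERE

Fix: Compute the overall average in a scalar subquery and compare each group's MIN against it in HAVING

Corrected query:
SELECT location FROM sensors GROUP BY location HAVING MIN(reading) > (SELECT AVG(reading) FROM sensors)

Result:
location
--------
Lab-B   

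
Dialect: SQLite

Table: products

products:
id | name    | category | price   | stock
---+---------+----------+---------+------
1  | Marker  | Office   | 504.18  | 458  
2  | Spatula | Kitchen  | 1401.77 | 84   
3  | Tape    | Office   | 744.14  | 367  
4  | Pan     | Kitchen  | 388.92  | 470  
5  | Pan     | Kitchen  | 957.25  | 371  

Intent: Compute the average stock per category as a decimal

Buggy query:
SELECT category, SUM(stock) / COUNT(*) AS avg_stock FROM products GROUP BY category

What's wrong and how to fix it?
Bug: Both operands are integers, so '/' performs integer division and truncates

Fix: Multiply by 1.0 (or CAST to REAL) to force floating-point division

Corrected query:
SELECT category, SUM(stock) * 1.0 / COUNT(*) AS avg_stock FROM products GROUP BY category

Result:
category | avg_stock 
---------+-----------
Kitchen  | 308.333333
Office   | 412.5     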